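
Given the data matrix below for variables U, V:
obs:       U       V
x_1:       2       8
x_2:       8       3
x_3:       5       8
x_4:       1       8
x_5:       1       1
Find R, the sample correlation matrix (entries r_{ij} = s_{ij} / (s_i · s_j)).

Step 1 — column means:
  mean(U) = (2 + 8 + 5 + 1 + 1) / 5 = 17/5 = 3.4
  mean(V) = (8 + 3 + 8 + 8 + 1) / 5 = 28/5 = 5.6

Step 2 — sample variances and covariances s[i,j] = (1/(n-1)) · Σ_k (x_{k,i} - mean_i) · (x_{k,j} - mean_j), with n-1 = 4:
  s[U,U] = ((-1.4)·(-1.4) + (4.6)·(4.6) + (1.6)·(1.6) + (-2.4)·(-2.4) + (-2.4)·(-2.4)) / 4 = 37.2/4 = 9.3
  s[U,V] = ((-1.4)·(2.4) + (4.6)·(-2.6) + (1.6)·(2.4) + (-2.4)·(2.4) + (-2.4)·(-4.6)) / 4 = -6.2/4 = -1.55
  s[V,V] = ((2.4)·(2.4) + (-2.6)·(-2.6) + (2.4)·(2.4) + (2.4)·(2.4) + (-4.6)·(-4.6)) / 4 = 45.2/4 = 11.3
  Sample standard deviations s_i = √(s[i,i]):
  s(U) = √(9.3) = 3.0496
  s(V) = √(11.3) = 3.3615

Step 3 — r_{ij} = s_{ij} / (s_i · s_j):
  r[U,U] = 1 (diagonal).
  r[U,V] = -1.55 / (3.0496 · 3.3615) = -1.55 / 10.2513 = -0.1512
  r[V,V] = 1 (diagonal).

R is symmetric with unit diagonal. Assembling:

R = [[1, -0.1512],
 [-0.1512, 1]]


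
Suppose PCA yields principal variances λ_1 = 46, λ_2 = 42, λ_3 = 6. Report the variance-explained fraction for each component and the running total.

Step 1 — total variance = trace(Sigma) = Σ λ_i = 46 + 42 + 6 = 94.

Step 2 — fraction explained by component i = λ_i / Σ λ:
  PC1: 46/94 = 0.4894
  PC2: 42/94 = 0.4468
  PC3: 6/94 = 0.0638

Step 3 — cumulative fraction after k components = (λ_1 + ... + λ_k) / Σ λ:
  k = 1: 46/94 = 0.4894
  k = 2: (46 + 42)/94 = 88/94 = 0.9362
  k = 3: (46 + 42 + 6)/94 = 94/94 = 1

Summary (fraction, with percent):

explained: PC1 0.4894 (48.94%), PC2 0.4468 (44.68%), PC3 0.0638 (6.38%);  cumulative: 0.4894, 0.9362, 1


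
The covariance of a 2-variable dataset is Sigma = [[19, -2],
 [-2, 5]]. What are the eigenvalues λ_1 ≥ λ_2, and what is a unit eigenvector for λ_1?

Step 1 — characteristic polynomial of 2×2 Sigma:
  det(Sigma - λI) = λ² - trace · λ + det = 0.
  trace = 19 + 5 = 24, det = 19·5 - (-2)² = 91.
Step 2 — discriminant:
  Δ = trace² - 4·det = 576 - 364 = 212.
Step 3 — eigenvalues:
  λ = (trace ± √Δ)/2 = (24 ± 14.5602)/2,
  λ_1 = 19.2801,  λ_2 = 4.7199.

Step 4 — unit eigenvector for λ_1: solve (Sigma - λ_1 I)v = 0. First row:
  (19 - 19.2801)·v_x + (-2)·v_y = 0, i.e. (-0.2801)·v_x + (-2)·v_y = 0,
  so v ∝ (b, λ_1 - a) = (-2, 0.2801); multiply by -1 so the first entry is positive: u = (2, -0.2801).
  ||u|| = √((2)² + (-0.2801)²) = √(4.0785) ≈ 2.0195,
  v_1 = u/||u|| ≈ (0.9903, -0.1387) (||v_1|| = 1).

λ_1 = 19.2801,  λ_2 = 4.7199;  v_1 ≈ (0.9903, -0.1387)


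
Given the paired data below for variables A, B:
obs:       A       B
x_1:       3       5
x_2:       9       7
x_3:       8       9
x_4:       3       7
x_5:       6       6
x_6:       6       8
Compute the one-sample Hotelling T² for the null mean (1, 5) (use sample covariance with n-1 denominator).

Step 1 — sample mean vector:
  mean(A) = (3 + 9 + 8 + 3 + 6 + 6) / 6 = 35/6 = 5.8333
  mean(B) = (5 + 7 + 9 + 7 + 6 + 8) / 6 = 42/6 = 7
  x̄ = (5.8333, 7),  deviation x̄ - mu_0 = (5.8333, 7) - (1, 5) = (4.8333, 2).

Step 2 — sample covariance matrix, S[i,j] = (1/(n-1)) · Σ_k (x_{k,i} - mean_i) · (x_{k,j} - mean_j), divisor n-1 = 5:
  S[A,A] = ((-2.8333)·(-2.8333) + (3.1667)·(3.1667) + (2.1667)·(2.1667) + (-2.8333)·(-2.8333) + (0.1667)·(0.1667) + (0.1667)·(0.1667)) / 5 = 30.8333/5 = 6.1667
  S[A,B] = ((-2.8333)·(-2) + (3.1667)·(0) + (2.1667)·(2) + (-2.8333)·(0) + (0.1667)·(-1) + (0.1667)·(1)) / 5 = 10/5 = 2
  S[B,B] = ((-2)·(-2) + (0)·(0) + (2)·(2) + (0)·(0) + (-1)·(-1) + (1)·(1)) / 5 = 10/5 = 2
  S = [[6.1667, 2],
 [2, 2]].

Step 3 — invert S. det(S) = 6.1667·2 - (2)² = 8.3333.
  S^{-1} = (1/det) · [[d, -b], [-b, a]] = [[0.24, -0.24],
 [-0.24, 0.74]].

Step 4 — quadratic form (x̄ - mu_0)^T · S^{-1} · (x̄ - mu_0):
  S^{-1} · (x̄ - mu_0) = (0.68, 0.32),
  (x̄ - mu_0)^T · [...] = (4.8333)·(0.68) + (2)·(0.32) = 3.9267.

Step 5 — scale by n: T² = 6 · 3.9267 = 23.56.

T² ≈ 23.56


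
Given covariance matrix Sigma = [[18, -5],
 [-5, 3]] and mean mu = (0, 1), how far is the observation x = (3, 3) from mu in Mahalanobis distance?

Step 1 — centre the observation: (x - mu) = (3, 2).

Step 2 — invert Sigma. det(Sigma) = 18·3 - (-5)² = 29.
  Sigma^{-1} = (1/det) · [[d, -b], [-b, a]] = [[0.1034, 0.1724],
 [0.1724, 0.6207]].

Step 3 — form the quadratic (x - mu)^T · Sigma^{-1} · (x - mu):
  Sigma^{-1} · (x - mu) = (0.6552, 1.7586).
  (x - mu)^T · [Sigma^{-1} · (x - mu)] = (3)·(0.6552) + (2)·(1.7586) = 5.4828.

Step 4 — take square root: d = √(5.4828) ≈ 2.3415.

d(x, mu) = √(5.4828) ≈ 2.3415


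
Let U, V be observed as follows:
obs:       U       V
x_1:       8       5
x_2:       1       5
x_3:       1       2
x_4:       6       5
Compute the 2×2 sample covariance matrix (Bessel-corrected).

Step 1 — column means:
  mean(U) = (8 + 1 + 1 + 6) / 4 = 16/4 = 4
  mean(V) = (5 + 5 + 2 + 5) / 4 = 17/4 = 4.25

Step 2 — sample covariance S[i,j] = (1/(n-1)) · Σ_k (x_{k,i} - mean_i) · (x_{k,j} - mean_j), with n-1 = 3.
  S[U,U] = ((4)·(4) + (-3)·(-3) + (-3)·(-3) + (2)·(2)) / 3 = 38/3 = 12.6667
  S[U,V] = ((4)·(0.75) + (-3)·(0.75) + (-3)·(-2.25) + (2)·(0.75)) / 3 = 9/3 = 3
  S[V,V] = ((0.75)·(0.75) + (0.75)·(0.75) + (-2.25)·(-2.25) + (0.75)·(0.75)) / 3 = 6.75/3 = 2.25

S is symmetric (S[j,i] = S[i,j]). Assembling:

S = [[12.6667, 3],
 [3, 2.25]]


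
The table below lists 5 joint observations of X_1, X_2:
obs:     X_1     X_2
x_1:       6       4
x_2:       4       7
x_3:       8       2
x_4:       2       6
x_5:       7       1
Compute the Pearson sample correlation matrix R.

Step 1 — column means:
  mean(X_1) = (6 + 4 + 8 + 2 + 7) / 5 = 27/5 = 5.4
  mean(X_2) = (4 + 7 + 2 + 6 + 1) / 5 = 20/5 = 4

Step 2 — sample variances and covariances s[i,j] = (1/(n-1)) · Σ_k (x_{k,i} - mean_i) · (x_{k,j} - mean_j), with n-1 = 4:
  s[X_1,X_1] = ((0.6)·(0.6) + (-1.4)·(-1.4) + (2.6)·(2.6) + (-3.4)·(-3.4) + (1.6)·(1.6)) / 4 = 23.2/4 = 5.8
  s[X_1,X_2] = ((0.6)·(0) + (-1.4)·(3) + (2.6)·(-2) + (-3.4)·(2) + (1.6)·(-3)) / 4 = -21/4 = -5.25
  s[X_2,X_2] = ((0)·(0) + (3)·(3) + (-2)·(-2) + (2)·(2) + (-3)·(-3)) / 4 = 26/4 = 6.5
  Sample standard deviations s_i = √(s[i,i]):
  s(X_1) = √(5.8) = 2.4083
  s(X_2) = √(6.5) = 2.5495

Step 3 — r_{ij} = s_{ij} / (s_i · s_j):
  r[X_1,X_1] = 1 (diagonal).
  r[X_1,X_2] = -5.25 / (2.4083 · 2.5495) = -5.25 / 6.14 = -0.855
  r[X_2,X_2] = 1 (diagonal).

R is symmetric with unit diagonal. Assembling:

R = [[1, -0.855],
 [-0.855, 1]]


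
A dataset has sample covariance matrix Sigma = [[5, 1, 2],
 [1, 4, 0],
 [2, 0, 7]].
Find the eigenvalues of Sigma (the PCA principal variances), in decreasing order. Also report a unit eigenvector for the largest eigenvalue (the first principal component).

Step 1 — characteristic polynomial p(λ) = det(λI - Sigma) = λ³ - tr·λ² + c_1·λ - det, where tr = trace, c_1 = sum of the principal 2×2 minors, det = det(Sigma):
  tr = 5 + 4 + 7 = 16,
  c_1 = (5·4 - (1)²) + (5·7 - (2)²) + (4·7 - (0)²) = 19 + 31 + 28 = 78,
  det = 5·(4·7 - (0)²) - (1)·((1)·7 - (0)·(2)) + (2)·((1)·(0) - 4·(2)) = 5·(28) - (1)·(7) + (2)·(-8) = 117.
  So p(λ) = λ³ - 16λ² + 78λ - 117.
Step 2 — look for an integer root (rational root theorem: any rational root is an integer divisor of 117). Testing λ = 3:
  p(3) = 27 - 144 + 234 - 117 = 0  ✓
  Dividing out (λ - 3): p(λ) = (λ - 3)(λ² - 13λ + 39).
Step 3 — remaining eigenvalues from the quadratic λ² - 13λ + 39 = 0:
  Δ = 13² - 4·39 = 169 - 156 = 13,  λ = (13 ± √13)/2 = (13 ± 3.6056)/2 ≈ 8.3028 or 4.6972.
  Sorted: λ_1 = 8.3028,  λ_2 = 4.6972,  λ_3 = 3  (check: sum = 16 = tr ✓).

Step 4 — unit eigenvector for λ_1 ≈ 8.3028: v spans the null space of (Sigma - λ_1 I), whose rows are
  r_1 = (-3.3028, 1, 2),  r_2 = (1, -4.3028, 0),  r_3 = (2, 0, -1.3028).
  v is orthogonal to every row, so take v ∝ r_1 × r_2 = ((1)·(0) - (2)·(-4.3028), (2)·(1) - (-3.3028)·(0), (-3.3028)·(-4.3028) - (1)·(1)) ≈ (8.6056, 2, 13.2111).
  Let u = (8.6056, 2, 13.2111).
  ||u|| = √((8.6056)² + (2)² + (13.2111)²) = √(252.5887) ≈ 15.893,  v_1 = u/||u|| ≈ (0.5415, 0.1258, 0.8313) (||v_1|| = 1).

λ_1 = 8.3028,  λ_2 = 4.6972,  λ_3 = 3;  v_1 ≈ (0.5415, 0.1258, 0.8313)


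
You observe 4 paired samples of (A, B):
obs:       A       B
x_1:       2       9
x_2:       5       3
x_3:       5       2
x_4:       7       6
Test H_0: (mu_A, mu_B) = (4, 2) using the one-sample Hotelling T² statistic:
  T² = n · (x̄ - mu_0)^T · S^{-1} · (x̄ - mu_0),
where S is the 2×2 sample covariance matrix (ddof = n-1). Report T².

Step 1 — sample mean vector:
  mean(A) = (2 + 5 + 5 + 7) / 4 = 19/4 = 4.75
  mean(B) = (9 + 3 + 2 + 6) / 4 = 20/4 = 5
  x̄ = (4.75, 5),  deviation x̄ - mu_0 = (4.75, 5) - (4, 2) = (0.75, 3).

Step 2 — sample covariance matrix, S[i,j] = (1/(n-1)) · Σ_k (x_{k,i} - mean_i) · (x_{k,j} - mean_j), divisor n-1 = 3:
  S[A,A] = ((-2.75)·(-2.75) + (0.25)·(0.25) + (0.25)·(0.25) + (2.25)·(2.25)) / 3 = 12.75/3 = 4.25
  S[A,B] = ((-2.75)·(4) + (0.25)·(-2) + (0.25)·(-3) + (2.25)·(1)) / 3 = -10/3 = -3.3333
  S[B,B] = ((4)·(4) + (-2)·(-2) + (-3)·(-3) + (1)·(1)) / 3 = 30/3 = 10
  S = [[4.25, -3.3333],
 [-3.3333, 10]].

Step 3 — invert S. det(S) = 4.25·10 - (-3.3333)² = 31.3889.
  S^{-1} = (1/det) · [[d, -b], [-b, a]] = [[0.3186, 0.1062],
 [0.1062, 0.1354]].

Step 4 — quadratic form (x̄ - mu_0)^T · S^{-1} · (x̄ - mu_0):
  S^{-1} · (x̄ - mu_0) = (0.5575, 0.4858),
  (x̄ - mu_0)^T · [...] = (0.75)·(0.5575) + (3)·(0.4858) = 1.8757.

Step 5 — scale by n: T² = 4 · 1.8757 = 7.5027.

T² ≈ 7.5027


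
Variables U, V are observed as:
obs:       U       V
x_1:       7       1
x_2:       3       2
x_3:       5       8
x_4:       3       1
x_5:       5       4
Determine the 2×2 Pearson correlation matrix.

Step 1 — column means:
  mean(U) = (7 + 3 + 5 + 3 + 5) / 5 = 23/5 = 4.6
  mean(V) = (1 + 2 + 8 + 1 + 4) / 5 = 16/5 = 3.2

Step 2 — sample variances and covariances s[i,j] = (1/(n-1)) · Σ_k (x_{k,i} - mean_i) · (x_{k,j} - mean_j), with n-1 = 4:
  s[U,U] = ((2.4)·(2.4) + (-1.6)·(-1.6) + (0.4)·(0.4) + (-1.6)·(-1.6) + (0.4)·(0.4)) / 4 = 11.2/4 = 2.8
  s[U,V] = ((2.4)·(-2.2) + (-1.6)·(-1.2) + (0.4)·(4.8) + (-1.6)·(-2.2) + (0.4)·(0.8)) / 4 = 2.4/4 = 0.6
  s[V,V] = ((-2.2)·(-2.2) + (-1.2)·(-1.2) + (4.8)·(4.8) + (-2.2)·(-2.2) + (0.8)·(0.8)) / 4 = 34.8/4 = 8.7
  Sample standard deviations s_i = √(s[i,i]):
  s(U) = √(2.8) = 1.6733
  s(V) = √(8.7) = 2.9496

Step 3 — r_{ij} = s_{ij} / (s_i · s_j):
  r[U,U] = 1 (diagonal).
  r[U,V] = 0.6 / (1.6733 · 2.9496) = 0.6 / 4.9356 = 0.1216
  r[V,V] = 1 (diagonal).

R is symmetric with unit diagonal. Assembling:

R = [[1, 0.1216],
 [0.1216, 1]]


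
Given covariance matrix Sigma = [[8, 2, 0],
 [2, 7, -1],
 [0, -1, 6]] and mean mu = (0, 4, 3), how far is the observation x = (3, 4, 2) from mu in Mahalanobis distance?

Step 1 — centre the observation: (x - mu) = (3, 0, -1).

Step 2 — invert Sigma (cofactor / det for 3×3, or solve directly):
  Sigma^{-1} = [[0.1349, -0.0395, -0.0066],
 [-0.0395, 0.1579, 0.0263],
 [-0.0066, 0.0263, 0.1711]].

Step 3 — form the quadratic (x - mu)^T · Sigma^{-1} · (x - mu):
  Sigma^{-1} · (x - mu) = (0.4112, -0.1447, -0.1908).
  (x - mu)^T · [Sigma^{-1} · (x - mu)] = (3)·(0.4112) + (0)·(-0.1447) + (-1)·(-0.1908) = 1.4243.

Step 4 — take square root: d = √(1.4243) ≈ 1.1935.

d(x, mu) = √(1.4243) ≈ 1.1935


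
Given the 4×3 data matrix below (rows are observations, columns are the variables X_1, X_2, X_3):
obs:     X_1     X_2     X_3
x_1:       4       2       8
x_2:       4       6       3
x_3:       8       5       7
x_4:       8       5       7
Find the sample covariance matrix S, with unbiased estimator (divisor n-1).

Step 1 — column means:
  mean(X_1) = (4 + 4 + 8 + 8) / 4 = 24/4 = 6
  mean(X_2) = (2 + 6 + 5 + 5) / 4 = 18/4 = 4.5
  mean(X_3) = (8 + 3 + 7 + 7) / 4 = 25/4 = 6.25

Step 2 — sample covariance S[i,j] = (1/(n-1)) · Σ_k (x_{k,i} - mean_i) · (x_{k,j} - mean_j), with n-1 = 3.
  S[X_1,X_1] = ((-2)·(-2) + (-2)·(-2) + (2)·(2) + (2)·(2)) / 3 = 16/3 = 5.3333
  S[X_1,X_2] = ((-2)·(-2.5) + (-2)·(1.5) + (2)·(0.5) + (2)·(0.5)) / 3 = 4/3 = 1.3333
  S[X_1,X_3] = ((-2)·(1.75) + (-2)·(-3.25) + (2)·(0.75) + (2)·(0.75)) / 3 = 6/3 = 2
  S[X_2,X_2] = ((-2.5)·(-2.5) + (1.5)·(1.5) + (0.5)·(0.5) + (0.5)·(0.5)) / 3 = 9/3 = 3
  S[X_2,X_3] = ((-2.5)·(1.75) + (1.5)·(-3.25) + (0.5)·(0.75) + (0.5)·(0.75)) / 3 = -8.5/3 = -2.8333
  S[X_3,X_3] = ((1.75)·(1.75) + (-3.25)·(-3.25) + (0.75)·(0.75) + (0.75)·(0.75)) / 3 = 14.75/3 = 4.9167

S is symmetric (S[j,i] = S[i,j]). Assembling:

S = [[5.3333, 1.3333, 2],
 [1.3333, 3, -2.8333],
 [2, -2.8333, 4.9167]]


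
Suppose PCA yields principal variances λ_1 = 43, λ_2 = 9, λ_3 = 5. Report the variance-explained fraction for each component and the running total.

Step 1 — total variance = trace(Sigma) = Σ λ_i = 43 + 9 + 5 = 57.

Step 2 — fraction explained by component i = λ_i / Σ λ:
  PC1: 43/57 = 0.7544
  PC2: 9/57 = 0.1579
  PC3: 5/57 = 0.0877

Step 3 — cumulative fraction after k components = (λ_1 + ... + λ_k) / Σ λ:
  k = 1: 43/57 = 0.7544
  k = 2: (43 + 9)/57 = 52/57 = 0.9123
  k = 3: (43 + 9 + 5)/57 = 57/57 = 1

Summary (fraction, with percent):

explained: PC1 0.7544 (75.44%), PC2 0.1579 (15.79%), PC3 0.0877 (8.77%);  cumulative: 0.7544, 0.9123, 1


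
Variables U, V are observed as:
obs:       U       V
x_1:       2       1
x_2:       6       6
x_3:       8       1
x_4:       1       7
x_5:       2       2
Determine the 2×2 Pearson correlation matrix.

Step 1 — column means:
  mean(U) = (2 + 6 + 8 + 1 + 2) / 5 = 19/5 = 3.8
  mean(V) = (1 + 6 + 1 + 7 + 2) / 5 = 17/5 = 3.4

Step 2 — sample variances and covariances s[i,j] = (1/(n-1)) · Σ_k (x_{k,i} - mean_i) · (x_{k,j} - mean_j), with n-1 = 4:
  s[U,U] = ((-1.8)·(-1.8) + (2.2)·(2.2) + (4.2)·(4.2) + (-2.8)·(-2.8) + (-1.8)·(-1.8)) / 4 = 36.8/4 = 9.2
  s[U,V] = ((-1.8)·(-2.4) + (2.2)·(2.6) + (4.2)·(-2.4) + (-2.8)·(3.6) + (-1.8)·(-1.4)) / 4 = -7.6/4 = -1.9
  s[V,V] = ((-2.4)·(-2.4) + (2.6)·(2.6) + (-2.4)·(-2.4) + (3.6)·(3.6) + (-1.4)·(-1.4)) / 4 = 33.2/4 = 8.3
  Sample standard deviations s_i = √(s[i,i]):
  s(U) = √(9.2) = 3.0332
  s(V) = √(8.3) = 2.881

Step 3 — r_{ij} = s_{ij} / (s_i · s_j):
  r[U,U] = 1 (diagonal).
  r[U,V] = -1.9 / (3.0332 · 2.881) = -1.9 / 8.7384 = -0.2174
  r[V,V] = 1 (diagonal).

R is symmetric with unit diagonal. Assembling:

R = [[1, -0.2174],
 [-0.2174, 1]]


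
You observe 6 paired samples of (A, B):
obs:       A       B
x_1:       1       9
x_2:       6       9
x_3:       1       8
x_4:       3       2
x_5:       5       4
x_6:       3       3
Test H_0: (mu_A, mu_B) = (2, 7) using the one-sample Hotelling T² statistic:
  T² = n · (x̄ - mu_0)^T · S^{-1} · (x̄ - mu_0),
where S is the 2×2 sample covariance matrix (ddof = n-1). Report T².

Step 1 — sample mean vector:
  mean(A) = (1 + 6 + 1 + 3 + 5 + 3) / 6 = 19/6 = 3.1667
  mean(B) = (9 + 9 + 8 + 2 + 4 + 3) / 6 = 35/6 = 5.8333
  x̄ = (3.1667, 5.8333),  deviation x̄ - mu_0 = (3.1667, 5.8333) - (2, 7) = (1.1667, -1.1667).

Step 2 — sample covariance matrix, S[i,j] = (1/(n-1)) · Σ_k (x_{k,i} - mean_i) · (x_{k,j} - mean_j), divisor n-1 = 5:
  S[A,A] = ((-2.1667)·(-2.1667) + (2.8333)·(2.8333) + (-2.1667)·(-2.1667) + (-0.1667)·(-0.1667) + (1.8333)·(1.8333) + (-0.1667)·(-0.1667)) / 5 = 20.8333/5 = 4.1667
  S[A,B] = ((-2.1667)·(3.1667) + (2.8333)·(3.1667) + (-2.1667)·(2.1667) + (-0.1667)·(-3.8333) + (1.8333)·(-1.8333) + (-0.1667)·(-2.8333)) / 5 = -4.8333/5 = -0.9667
  S[B,B] = ((3.1667)·(3.1667) + (3.1667)·(3.1667) + (2.1667)·(2.1667) + (-3.8333)·(-3.8333) + (-1.8333)·(-1.8333) + (-2.8333)·(-2.8333)) / 5 = 50.8333/5 = 10.1667
  S = [[4.1667, -0.9667],
 [-0.9667, 10.1667]].

Step 3 — invert S. det(S) = 4.1667·10.1667 - (-0.9667)² = 41.4267.
  S^{-1} = (1/det) · [[d, -b], [-b, a]] = [[0.2454, 0.0233],
 [0.0233, 0.1006]].

Step 4 — quadratic form (x̄ - mu_0)^T · S^{-1} · (x̄ - mu_0):
  S^{-1} · (x̄ - mu_0) = (0.2591, -0.0901),
  (x̄ - mu_0)^T · [...] = (1.1667)·(0.2591) + (-1.1667)·(-0.0901) = 0.4074.

Step 5 — scale by n: T² = 6 · 0.4074 = 2.4445.

T² ≈ 2.4445


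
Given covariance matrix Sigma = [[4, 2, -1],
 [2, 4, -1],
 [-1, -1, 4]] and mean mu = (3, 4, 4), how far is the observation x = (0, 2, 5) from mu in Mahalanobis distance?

Step 1 — centre the observation: (x - mu) = (-3, -2, 1).

Step 2 — invert Sigma (cofactor / det for 3×3, or solve directly):
  Sigma^{-1} = [[0.3409, -0.1591, 0.0455],
 [-0.1591, 0.3409, 0.0455],
 [0.0455, 0.0455, 0.2727]].

Step 3 — form the quadratic (x - mu)^T · Sigma^{-1} · (x - mu):
  Sigma^{-1} · (x - mu) = (-0.6591, -0.1591, 0.0455).
  (x - mu)^T · [Sigma^{-1} · (x - mu)] = (-3)·(-0.6591) + (-2)·(-0.1591) + (1)·(0.0455) = 2.3409.

Step 4 — take square root: d = √(2.3409) ≈ 1.53.

d(x, mu) = √(2.3409) ≈ 1.53


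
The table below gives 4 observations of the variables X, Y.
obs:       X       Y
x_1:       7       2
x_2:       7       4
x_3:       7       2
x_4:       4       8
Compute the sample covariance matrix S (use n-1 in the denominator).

Step 1 — column means:
  mean(X) = (7 + 7 + 7 + 4) / 4 = 25/4 = 6.25
  mean(Y) = (2 + 4 + 2 + 8) / 4 = 16/4 = 4

Step 2 — sample covariance S[i,j] = (1/(n-1)) · Σ_k (x_{k,i} - mean_i) · (x_{k,j} - mean_j), with n-1 = 3.
  S[X,X] = ((0.75)·(0.75) + (0.75)·(0.75) + (0.75)·(0.75) + (-2.25)·(-2.25)) / 3 = 6.75/3 = 2.25
  S[X,Y] = ((0.75)·(-2) + (0.75)·(0) + (0.75)·(-2) + (-2.25)·(4)) / 3 = -12/3 = -4
  S[Y,Y] = ((-2)·(-2) + (0)·(0) + (-2)·(-2) + (4)·(4)) / 3 = 24/3 = 8

S is symmetric (S[j,i] = S[i,j]). Assembling:

S = [[2.25, -4],
 [-4, 8]]


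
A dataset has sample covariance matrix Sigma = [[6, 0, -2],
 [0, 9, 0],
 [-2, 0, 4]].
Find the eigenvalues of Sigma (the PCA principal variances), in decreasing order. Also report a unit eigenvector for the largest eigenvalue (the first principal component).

Step 1 — characteristic polynomial p(λ) = det(λI - Sigma) = λ³ - tr·λ² + c_1·λ - det, where tr = trace, c_1 = sum of the principal 2×2 minors, det = det(Sigma):
  tr = 6 + 9 + 4 = 19,
  c_1 = (6·9 - (0)²) + (6·4 - (-2)²) + (9·4 - (0)²) = 54 + 20 + 36 = 110,
  det = 6·(9·4 - (0)²) - (0)·((0)·4 - (0)·(-2)) + (-2)·((0)·(0) - 9·(-2)) = 6·(36) - (0)·(0) + (-2)·(18) = 180.
  So p(λ) = λ³ - 19λ² + 110λ - 180.
Step 2 — look for an integer root (rational root theorem: any rational root is an integer divisor of 180). Testing λ = 9:
  p(9) = 729 - 1539 + 990 - 180 = 0  ✓
  Dividing out (λ - 9): p(λ) = (λ - 9)(λ² - 10λ + 20).
Step 3 — remaining eigenvalues from the quadratic λ² - 10λ + 20 = 0:
  Δ = 10² - 4·20 = 100 - 80 = 20,  λ = (10 ± √20)/2 = (10 ± 4.4721)/2 ≈ 7.2361 or 2.7639.
  Sorted: λ_1 = 9,  λ_2 = 7.2361,  λ_3 = 2.7639  (check: sum = 19 = tr ✓).

Step 4 — unit eigenvector for λ_1 = 9: v spans the null space of (Sigma - λ_1 I), whose rows are
  r_1 = (-3, 0, -2),  r_2 = (0, 0, 0),  r_3 = (-2, 0, -5).
  v is orthogonal to every row, so take v ∝ r_1 × r_3 = ((0)·(-5) - (-2)·(0), (-2)·(-2) - (-3)·(-5), (-3)·(0) - (0)·(-2)) = (0, -11, 0).
  Rescale (divide by 11; multiply by -1 so the first nonzero entry is positive): u = (0, 1, 0).
  ||u|| = √((0)² + (1)² + (0)²) = √(1) = 1,  v_1 = u/||u|| ≈ (0, 1, 0) (||v_1|| = 1).

λ_1 = 9,  λ_2 = 7.2361,  λ_3 = 2.7639;  v_1 ≈ (0, 1, 0)


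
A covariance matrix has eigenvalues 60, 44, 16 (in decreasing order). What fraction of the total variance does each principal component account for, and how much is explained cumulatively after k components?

Step 1 — total variance = trace(Sigma) = Σ λ_i = 60 + 44 + 16 = 120.

Step 2 — fraction explained by component i = λ_i / Σ λ:
  PC1: 60/120 = 0.5
  PC2: 44/120 = 0.3667
  PC3: 16/120 = 0.1333

Step 3 — cumulative fraction after k components = (λ_1 + ... + λ_k) / Σ λ:
  k = 1: 60/120 = 0.5
  k = 2: (60 + 44)/120 = 104/120 = 0.8667
  k = 3: (60 + 44 + 16)/120 = 120/120 = 1

Summary (fraction, with percent):

explained: PC1 0.5 (50%), PC2 0.3667 (36.67%), PC3 0.1333 (13.33%);  cumulative: 0.5, 0.8667, 1


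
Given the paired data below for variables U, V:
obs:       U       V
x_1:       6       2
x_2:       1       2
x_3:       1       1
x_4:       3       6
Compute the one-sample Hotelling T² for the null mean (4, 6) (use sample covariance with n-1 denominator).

Step 1 — sample mean vector:
  mean(U) = (6 + 1 + 1 + 3) / 4 = 11/4 = 2.75
  mean(V) = (2 + 2 + 1 + 6) / 4 = 11/4 = 2.75
  x̄ = (2.75, 2.75),  deviation x̄ - mu_0 = (2.75, 2.75) - (4, 6) = (-1.25, -3.25).

Step 2 — sample covariance matrix, S[i,j] = (1/(n-1)) · Σ_k (x_{k,i} - mean_i) · (x_{k,j} - mean_j), divisor n-1 = 3:
  S[U,U] = ((3.25)·(3.25) + (-1.75)·(-1.75) + (-1.75)·(-1.75) + (0.25)·(0.25)) / 3 = 16.75/3 = 5.5833
  S[U,V] = ((3.25)·(-0.75) + (-1.75)·(-0.75) + (-1.75)·(-1.75) + (0.25)·(3.25)) / 3 = 2.75/3 = 0.9167
  S[V,V] = ((-0.75)·(-0.75) + (-0.75)·(-0.75) + (-1.75)·(-1.75) + (3.25)·(3.25)) / 3 = 14.75/3 = 4.9167
  S = [[5.5833, 0.9167],
 [0.9167, 4.9167]].

Step 3 — invert S. det(S) = 5.5833·4.9167 - (0.9167)² = 26.6111.
  S^{-1} = (1/det) · [[d, -b], [-b, a]] = [[0.1848, -0.0344],
 [-0.0344, 0.2098]].

Step 4 — quadratic form (x̄ - mu_0)^T · S^{-1} · (x̄ - mu_0):
  S^{-1} · (x̄ - mu_0) = (-0.119, -0.6388),
  (x̄ - mu_0)^T · [...] = (-1.25)·(-0.119) + (-3.25)·(-0.6388) = 2.2249.

Step 5 — scale by n: T² = 4 · 2.2249 = 8.8998.

T² ≈ 8.8998


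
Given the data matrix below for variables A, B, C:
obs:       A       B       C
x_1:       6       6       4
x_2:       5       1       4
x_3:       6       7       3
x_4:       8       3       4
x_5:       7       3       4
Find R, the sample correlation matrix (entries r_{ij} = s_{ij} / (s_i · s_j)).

Step 1 — column means:
  mean(A) = (6 + 5 + 6 + 8 + 7) / 5 = 32/5 = 6.4
  mean(B) = (6 + 1 + 7 + 3 + 3) / 5 = 20/5 = 4
  mean(C) = (4 + 4 + 3 + 4 + 4) / 5 = 19/5 = 3.8

Step 2 — sample variances and covariances s[i,j] = (1/(n-1)) · Σ_k (x_{k,i} - mean_i) · (x_{k,j} - mean_j), with n-1 = 4:
  s[A,A] = ((-0.4)·(-0.4) + (-1.4)·(-1.4) + (-0.4)·(-0.4) + (1.6)·(1.6) + (0.6)·(0.6)) / 4 = 5.2/4 = 1.3
  s[A,B] = ((-0.4)·(2) + (-1.4)·(-3) + (-0.4)·(3) + (1.6)·(-1) + (0.6)·(-1)) / 4 = 0/4 = 0
  s[A,C] = ((-0.4)·(0.2) + (-1.4)·(0.2) + (-0.4)·(-0.8) + (1.6)·(0.2) + (0.6)·(0.2)) / 4 = 0.4/4 = 0.1
  s[B,B] = ((2)·(2) + (-3)·(-3) + (3)·(3) + (-1)·(-1) + (-1)·(-1)) / 4 = 24/4 = 6
  s[B,C] = ((2)·(0.2) + (-3)·(0.2) + (3)·(-0.8) + (-1)·(0.2) + (-1)·(0.2)) / 4 = -3/4 = -0.75
  s[C,C] = ((0.2)·(0.2) + (0.2)·(0.2) + (-0.8)·(-0.8) + (0.2)·(0.2) + (0.2)·(0.2)) / 4 = 0.8/4 = 0.2
  Sample standard deviations s_i = √(s[i,i]):
  s(A) = √(1.3) = 1.1402
  s(B) = √(6) = 2.4495
  s(C) = √(0.2) = 0.4472

Step 3 — r_{ij} = s_{ij} / (s_i · s_j):
  r[A,A] = 1 (diagonal).
  r[A,B] = 0 / (1.1402 · 2.4495) = 0 / 2.7928 = 0
  r[A,C] = 0.1 / (1.1402 · 0.4472) = 0.1 / 0.5099 = 0.1961
  r[B,B] = 1 (diagonal).
  r[B,C] = -0.75 / (2.4495 · 0.4472) = -0.75 / 1.0954 = -0.6847
  r[C,C] = 1 (diagonal).

R is symmetric with unit diagonal. Assembling:

R = [[1, 0, 0.1961],
 [0, 1, -0.6847],
 [0.1961, -0.6847, 1]]


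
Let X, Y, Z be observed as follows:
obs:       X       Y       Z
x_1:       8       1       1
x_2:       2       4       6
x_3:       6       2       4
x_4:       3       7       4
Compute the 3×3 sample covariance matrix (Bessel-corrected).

Step 1 — column means:
  mean(X) = (8 + 2 + 6 + 3) / 4 = 19/4 = 4.75
  mean(Y) = (1 + 4 + 2 + 7) / 4 = 14/4 = 3.5
  mean(Z) = (1 + 6 + 4 + 4) / 4 = 15/4 = 3.75

Step 2 — sample covariance S[i,j] = (1/(n-1)) · Σ_k (x_{k,i} - mean_i) · (x_{k,j} - mean_j), with n-1 = 3.
  S[X,X] = ((3.25)·(3.25) + (-2.75)·(-2.75) + (1.25)·(1.25) + (-1.75)·(-1.75)) / 3 = 22.75/3 = 7.5833
  S[X,Y] = ((3.25)·(-2.5) + (-2.75)·(0.5) + (1.25)·(-1.5) + (-1.75)·(3.5)) / 3 = -17.5/3 = -5.8333
  S[X,Z] = ((3.25)·(-2.75) + (-2.75)·(2.25) + (1.25)·(0.25) + (-1.75)·(0.25)) / 3 = -15.25/3 = -5.0833
  S[Y,Y] = ((-2.5)·(-2.5) + (0.5)·(0.5) + (-1.5)·(-1.5) + (3.5)·(3.5)) / 3 = 21/3 = 7
  S[Y,Z] = ((-2.5)·(-2.75) + (0.5)·(2.25) + (-1.5)·(0.25) + (3.5)·(0.25)) / 3 = 8.5/3 = 2.8333
  S[Z,Z] = ((-2.75)·(-2.75) + (2.25)·(2.25) + (0.25)·(0.25) + (0.25)·(0.25)) / 3 = 12.75/3 = 4.25

S is symmetric (S[j,i] = S[i,j]). Assembling:

S = [[7.5833, -5.8333, -5.0833],
 [-5.8333, 7, 2.8333],
 [-5.0833, 2.8333, 4.25]]


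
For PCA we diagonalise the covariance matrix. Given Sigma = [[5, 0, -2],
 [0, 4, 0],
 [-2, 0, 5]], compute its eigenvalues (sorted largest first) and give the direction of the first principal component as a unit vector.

Step 1 — characteristic polynomial p(λ) = det(λI - Sigma) = λ³ - tr·λ² + c_1·λ - det, where tr = trace, c_1 = sum of the principal 2×2 minors, det = det(Sigma):
  tr = 5 + 4 + 5 = 14,
  c_1 = (5·4 - (0)²) + (5·5 - (-2)²) + (4·5 - (0)²) = 20 + 21 + 20 = 61,
  det = 5·(4·5 - (0)²) - (0)·((0)·5 - (0)·(-2)) + (-2)·((0)·(0) - 4·(-2)) = 5·(20) - (0)·(0) + (-2)·(8) = 84.
  So p(λ) = λ³ - 14λ² + 61λ - 84.
Step 2 — look for an integer root (rational root theorem: any rational root is an integer divisor of 84). Testing λ = 3:
  p(3) = 27 - 126 + 183 - 84 = 0  ✓
  Dividing out (λ - 3): p(λ) = (λ - 3)(λ² - 11λ + 28).
Step 3 — remaining eigenvalues from the quadratic λ² - 11λ + 28 = 0:
  Δ = 11² - 4·28 = 121 - 112 = 9,  λ = (11 ± √9)/2 = (11 ± 3)/2 = 7 or 4.
  Sorted: λ_1 = 7,  λ_2 = 4,  λ_3 = 3  (check: sum = 14 = tr ✓).

Step 4 — unit eigenvector for λ_1 = 7: v spans the null space of (Sigma - λ_1 I), whose rows are
  r_1 = (-2, 0, -2),  r_2 = (0, -3, 0),  r_3 = (-2, 0, -2).
  v is orthogonal to every row, so take v ∝ r_1 × r_2 = ((0)·(0) - (-2)·(-3), (-2)·(0) - (-2)·(0), (-2)·(-3) - (0)·(0)) = (-6, 0, 6).
  Rescale (divide by 6; multiply by -1 so the first nonzero entry is positive): u = (1, 0, -1).
  ||u|| = √((1)² + (0)² + (-1)²) = √(2) ≈ 1.4142,  v_1 = u/||u|| ≈ (0.7071, 0, -0.7071) (||v_1|| = 1).

λ_1 = 7,  λ_2 = 4,  λ_3 = 3;  v_1 ≈ (0.7071, 0, -0.7071)


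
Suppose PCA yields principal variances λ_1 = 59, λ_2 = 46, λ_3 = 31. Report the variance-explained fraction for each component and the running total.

Step 1 — total variance = trace(Sigma) = Σ λ_i = 59 + 46 + 31 = 136.

Step 2 — fraction explained by component i = λ_i / Σ λ:
  PC1: 59/136 = 0.4338
  PC2: 46/136 = 0.3382
  PC3: 31/136 = 0.2279

Step 3 — cumulative fraction after k components = (λ_1 + ... + λ_k) / Σ λ:
  k = 1: 59/136 = 0.4338
  k = 2: (59 + 46)/136 = 105/136 = 0.7721
  k = 3: (59 + 46 + 31)/136 = 136/136 = 1

Summary (fraction, with percent):

explained: PC1 0.4338 (43.38%), PC2 0.3382 (33.82%), PC3 0.2279 (22.79%);  cumulative: 0.4338, 0.7721, 1


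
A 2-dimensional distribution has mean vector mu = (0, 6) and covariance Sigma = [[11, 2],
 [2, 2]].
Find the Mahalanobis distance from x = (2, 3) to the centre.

Step 1 — centre the observation: (x - mu) = (2, -3).

Step 2 — invert Sigma. det(Sigma) = 11·2 - (2)² = 18.
  Sigma^{-1} = (1/det) · [[d, -b], [-b, a]] = [[0.1111, -0.1111],
 [-0.1111, 0.6111]].

Step 3 — form the quadratic (x - mu)^T · Sigma^{-1} · (x - mu):
  Sigma^{-1} · (x - mu) = (0.5556, -2.0556).
  (x - mu)^T · [Sigma^{-1} · (x - mu)] = (2)·(0.5556) + (-3)·(-2.0556) = 7.2778.

Step 4 — take square root: d = √(7.2778) ≈ 2.6977.

d(x, mu) = √(7.2778) ≈ 2.6977


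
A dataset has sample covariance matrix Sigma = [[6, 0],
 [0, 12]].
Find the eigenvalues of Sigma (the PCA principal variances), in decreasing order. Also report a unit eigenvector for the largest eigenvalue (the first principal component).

Step 1 — characteristic polynomial of 2×2 Sigma:
  det(Sigma - λI) = λ² - trace · λ + det = 0.
  trace = 6 + 12 = 18, det = 6·12 - (0)² = 72.
Step 2 — discriminant:
  Δ = trace² - 4·det = 324 - 288 = 36.
Step 3 — eigenvalues:
  λ = (trace ± √Δ)/2 = (18 ± 6)/2,
  λ_1 = 12,  λ_2 = 6.

Step 4 — unit eigenvector for λ_1: Sigma is diagonal, so its eigenvectors are the coordinate axes. λ_1 = 12 is the diagonal entry on the second coordinate axis, hence
  v_1 = (0, 1) (||v_1|| = 1).

λ_1 = 12,  λ_2 = 6;  v_1 ≈ (0, 1)


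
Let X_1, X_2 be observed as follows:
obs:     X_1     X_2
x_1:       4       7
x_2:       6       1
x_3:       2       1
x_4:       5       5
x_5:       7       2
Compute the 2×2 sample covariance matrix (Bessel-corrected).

Step 1 — column means:
  mean(X_1) = (4 + 6 + 2 + 5 + 7) / 5 = 24/5 = 4.8
  mean(X_2) = (7 + 1 + 1 + 5 + 2) / 5 = 16/5 = 3.2

Step 2 — sample covariance S[i,j] = (1/(n-1)) · Σ_k (x_{k,i} - mean_i) · (x_{k,j} - mean_j), with n-1 = 4.
  S[X_1,X_1] = ((-0.8)·(-0.8) + (1.2)·(1.2) + (-2.8)·(-2.8) + (0.2)·(0.2) + (2.2)·(2.2)) / 4 = 14.8/4 = 3.7
  S[X_1,X_2] = ((-0.8)·(3.8) + (1.2)·(-2.2) + (-2.8)·(-2.2) + (0.2)·(1.8) + (2.2)·(-1.2)) / 4 = -1.8/4 = -0.45
  S[X_2,X_2] = ((3.8)·(3.8) + (-2.2)·(-2.2) + (-2.2)·(-2.2) + (1.8)·(1.8) + (-1.2)·(-1.2)) / 4 = 28.8/4 = 7.2

S is symmetric (S[j,i] = S[i,j]). Assembling:

S = [[3.7, -0.45],
 [-0.45, 7.2]]


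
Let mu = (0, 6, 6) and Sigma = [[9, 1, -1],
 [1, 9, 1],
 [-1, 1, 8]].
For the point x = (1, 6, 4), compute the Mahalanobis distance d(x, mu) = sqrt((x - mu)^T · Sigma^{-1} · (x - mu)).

Step 1 — centre the observation: (x - mu) = (1, 0, -2).

Step 2 — invert Sigma (cofactor / det for 3×3, or solve directly):
  Sigma^{-1} = [[0.1145, -0.0145, 0.0161],
 [-0.0145, 0.1145, -0.0161],
 [0.0161, -0.0161, 0.129]].

Step 3 — form the quadratic (x - mu)^T · Sigma^{-1} · (x - mu):
  Sigma^{-1} · (x - mu) = (0.0823, 0.0177, -0.2419).
  (x - mu)^T · [Sigma^{-1} · (x - mu)] = (1)·(0.0823) + (0)·(0.0177) + (-2)·(-0.2419) = 0.5661.

Step 4 — take square root: d = √(0.5661) ≈ 0.7524.

d(x, mu) = √(0.5661) ≈ 0.7524


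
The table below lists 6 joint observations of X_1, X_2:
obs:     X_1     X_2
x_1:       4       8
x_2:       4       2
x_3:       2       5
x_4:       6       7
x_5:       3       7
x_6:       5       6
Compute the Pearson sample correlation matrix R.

Step 1 — column means:
  mean(X_1) = (4 + 4 + 2 + 6 + 3 + 5) / 6 = 24/6 = 4
  mean(X_2) = (8 + 2 + 5 + 7 + 7 + 6) / 6 = 35/6 = 5.8333

Step 2 — sample variances and covariances s[i,j] = (1/(n-1)) · Σ_k (x_{k,i} - mean_i) · (x_{k,j} - mean_j), with n-1 = 5:
  s[X_1,X_1] = ((0)·(0) + (0)·(0) + (-2)·(-2) + (2)·(2) + (-1)·(-1) + (1)·(1)) / 5 = 10/5 = 2
  s[X_1,X_2] = ((0)·(2.1667) + (0)·(-3.8333) + (-2)·(-0.8333) + (2)·(1.1667) + (-1)·(1.1667) + (1)·(0.1667)) / 5 = 3/5 = 0.6
  s[X_2,X_2] = ((2.1667)·(2.1667) + (-3.8333)·(-3.8333) + (-0.8333)·(-0.8333) + (1.1667)·(1.1667) + (1.1667)·(1.1667) + (0.1667)·(0.1667)) / 5 = 22.8333/5 = 4.5667
  Sample standard deviations s_i = √(s[i,i]):
  s(X_1) = √(2) = 1.4142
  s(X_2) = √(4.5667) = 2.137

Step 3 — r_{ij} = s_{ij} / (s_i · s_j):
  r[X_1,X_1] = 1 (diagonal).
  r[X_1,X_2] = 0.6 / (1.4142 · 2.137) = 0.6 / 3.0221 = 0.1985
  r[X_2,X_2] = 1 (diagonal).

R is symmetric with unit diagonal. Assembling:

R = [[1, 0.1985],
 [0.1985, 1]]


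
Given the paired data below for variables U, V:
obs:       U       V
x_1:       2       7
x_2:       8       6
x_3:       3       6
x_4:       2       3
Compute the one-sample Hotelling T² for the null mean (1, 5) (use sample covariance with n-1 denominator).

Step 1 — sample mean vector:
  mean(U) = (2 + 8 + 3 + 2) / 4 = 15/4 = 3.75
  mean(V) = (7 + 6 + 6 + 3) / 4 = 22/4 = 5.5
  x̄ = (3.75, 5.5),  deviation x̄ - mu_0 = (3.75, 5.5) - (1, 5) = (2.75, 0.5).

Step 2 — sample covariance matrix, S[i,j] = (1/(n-1)) · Σ_k (x_{k,i} - mean_i) · (x_{k,j} - mean_j), divisor n-1 = 3:
  S[U,U] = ((-1.75)·(-1.75) + (4.25)·(4.25) + (-0.75)·(-0.75) + (-1.75)·(-1.75)) / 3 = 24.75/3 = 8.25
  S[U,V] = ((-1.75)·(1.5) + (4.25)·(0.5) + (-0.75)·(0.5) + (-1.75)·(-2.5)) / 3 = 3.5/3 = 1.1667
  S[V,V] = ((1.5)·(1.5) + (0.5)·(0.5) + (0.5)·(0.5) + (-2.5)·(-2.5)) / 3 = 9/3 = 3
  S = [[8.25, 1.1667],
 [1.1667, 3]].

Step 3 — invert S. det(S) = 8.25·3 - (1.1667)² = 23.3889.
  S^{-1} = (1/det) · [[d, -b], [-b, a]] = [[0.1283, -0.0499],
 [-0.0499, 0.3527]].

Step 4 — quadratic form (x̄ - mu_0)^T · S^{-1} · (x̄ - mu_0):
  S^{-1} · (x̄ - mu_0) = (0.3278, 0.0392),
  (x̄ - mu_0)^T · [...] = (2.75)·(0.3278) + (0.5)·(0.0392) = 0.921.

Step 5 — scale by n: T² = 4 · 0.921 = 3.6841.

T² ≈ 3.6841


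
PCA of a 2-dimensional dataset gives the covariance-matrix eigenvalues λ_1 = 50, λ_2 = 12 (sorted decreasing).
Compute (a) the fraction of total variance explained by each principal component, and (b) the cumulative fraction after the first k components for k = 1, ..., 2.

Step 1 — total variance = trace(Sigma) = Σ λ_i = 50 + 12 = 62.

Step 2 — fraction explained by component i = λ_i / Σ λ:
  PC1: 50/62 = 0.8065
  PC2: 12/62 = 0.1935

Step 3 — cumulative fraction after k components = (λ_1 + ... + λ_k) / Σ λ:
  k = 1: 50/62 = 0.8065
  k = 2: (50 + 12)/62 = 62/62 = 1

Summary (fraction, with percent):

explained: PC1 0.8065 (80.65%), PC2 0.1935 (19.35%);  cumulative: 0.8065, 1


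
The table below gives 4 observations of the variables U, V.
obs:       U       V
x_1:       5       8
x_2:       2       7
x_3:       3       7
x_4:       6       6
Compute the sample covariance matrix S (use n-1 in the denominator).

Step 1 — column means:
  mean(U) = (5 + 2 + 3 + 6) / 4 = 16/4 = 4
  mean(V) = (8 + 7 + 7 + 6) / 4 = 28/4 = 7

Step 2 — sample covariance S[i,j] = (1/(n-1)) · Σ_k (x_{k,i} - mean_i) · (x_{k,j} - mean_j), with n-1 = 3.
  S[U,U] = ((1)·(1) + (-2)·(-2) + (-1)·(-1) + (2)·(2)) / 3 = 10/3 = 3.3333
  S[U,V] = ((1)·(1) + (-2)·(0) + (-1)·(0) + (2)·(-1)) / 3 = -1/3 = -0.3333
  S[V,V] = ((1)·(1) + (0)·(0) + (0)·(0) + (-1)·(-1)) / 3 = 2/3 = 0.6667

S is symmetric (S[j,i] = S[i,j]). Assembling:

S = [[3.3333, -0.3333],
 [-0.3333, 0.6667]]


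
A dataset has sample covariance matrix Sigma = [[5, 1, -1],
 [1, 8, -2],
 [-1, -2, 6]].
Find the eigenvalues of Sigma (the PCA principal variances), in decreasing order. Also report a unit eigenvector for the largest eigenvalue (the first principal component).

Step 1 — characteristic polynomial p(λ) = det(λI - Sigma) = λ³ - tr·λ² + c_1·λ - det, where tr = trace, c_1 = sum of the principal 2×2 minors, det = det(Sigma):
  tr = 5 + 8 + 6 = 19,
  c_1 = (5·8 - (1)²) + (5·6 - (-1)²) + (8·6 - (-2)²) = 39 + 29 + 44 = 112,
  det = 5·(8·6 - (-2)²) - (1)·((1)·6 - (-2)·(-1)) + (-1)·((1)·(-2) - 8·(-1)) = 5·(44) - (1)·(4) + (-1)·(6) = 210.
  So p(λ) = λ³ - 19λ² + 112λ - 210.
Step 2 — look for an integer root (rational root theorem: any rational root is an integer divisor of 210). Testing λ = 5:
  p(5) = 125 - 475 + 560 - 210 = 0  ✓
  Dividing out (λ - 5): p(λ) = (λ - 5)(λ² - 14λ + 42).
Step 3 — remaining eigenvalues from the quadratic λ² - 14λ + 42 = 0:
  Δ = 14² - 4·42 = 196 - 168 = 28,  λ = (14 ± √28)/2 = (14 ± 5.2915)/2 ≈ 9.6458 or 4.3542.
  Sorted: λ_1 = 9.6458,  λ_2 = 5,  λ_3 = 4.3542  (check: sum = 19 = tr ✓).

Step 4 — unit eigenvector for λ_1 ≈ 9.6458: v spans the null space of (Sigma - λ_1 I), whose rows are
  r_1 = (-4.6458, 1, -1),  r_2 = (1, -1.6458, -2),  r_3 = (-1, -2, -3.6458).
  v is orthogonal to every row, so take v ∝ r_1 × r_2 = ((1)·(-2) - (-1)·(-1.6458), (-1)·(1) - (-4.6458)·(-2), (-4.6458)·(-1.6458) - (1)·(1)) ≈ (-3.6458, -10.2915, 6.6458).
  Rescale (multiply by -1 so the first nonzero entry is positive): u = (3.6458, 10.2915, -6.6458).
  ||u|| = √((3.6458)² + (10.2915)² + (-6.6458)²) = √(163.3725) ≈ 12.7817,  v_1 = u/||u|| ≈ (0.2852, 0.8052, -0.5199) (||v_1|| = 1).

λ_1 = 9.6458,  λ_2 = 5,  λ_3 = 4.3542;  v_1 ≈ (0.2852, 0.8052, -0.5199)


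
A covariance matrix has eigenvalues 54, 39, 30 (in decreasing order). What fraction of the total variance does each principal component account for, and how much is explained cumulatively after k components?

Step 1 — total variance = trace(Sigma) = Σ λ_i = 54 + 39 + 30 = 123.

Step 2 — fraction explained by component i = λ_i / Σ λ:
  PC1: 54/123 = 0.439
  PC2: 39/123 = 0.3171
  PC3: 30/123 = 0.2439

Step 3 — cumulative fraction after k components = (λ_1 + ... + λ_k) / Σ λ:
  k = 1: 54/123 = 0.439
  k = 2: (54 + 39)/123 = 93/123 = 0.7561
  k = 3: (54 + 39 + 30)/123 = 123/123 = 1

Summary (fraction, with percent):

explained: PC1 0.439 (43.9%), PC2 0.3171 (31.71%), PC3 0.2439 (24.39%);  cumulative: 0.439, 0.7561, 1


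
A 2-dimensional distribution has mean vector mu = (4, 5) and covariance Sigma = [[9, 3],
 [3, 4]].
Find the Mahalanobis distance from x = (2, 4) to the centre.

Step 1 — centre the observation: (x - mu) = (-2, -1).

Step 2 — invert Sigma. det(Sigma) = 9·4 - (3)² = 27.
  Sigma^{-1} = (1/det) · [[d, -b], [-b, a]] = [[0.1481, -0.1111],
 [-0.1111, 0.3333]].

Step 3 — form the quadratic (x - mu)^T · Sigma^{-1} · (x - mu):
  Sigma^{-1} · (x - mu) = (-0.1852, -0.1111).
  (x - mu)^T · [Sigma^{-1} · (x - mu)] = (-2)·(-0.1852) + (-1)·(-0.1111) = 0.4815.

Step 4 — take square root: d = √(0.4815) ≈ 0.6939.

d(x, mu) = √(0.4815) ≈ 0.6939


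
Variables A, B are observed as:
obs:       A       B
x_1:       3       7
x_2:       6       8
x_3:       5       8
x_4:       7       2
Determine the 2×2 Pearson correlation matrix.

Step 1 — column means:
  mean(A) = (3 + 6 + 5 + 7) / 4 = 21/4 = 5.25
  mean(B) = (7 + 8 + 8 + 2) / 4 = 25/4 = 6.25

Step 2 — sample variances and covariances s[i,j] = (1/(n-1)) · Σ_k (x_{k,i} - mean_i) · (x_{k,j} - mean_j), with n-1 = 3:
  s[A,A] = ((-2.25)·(-2.25) + (0.75)·(0.75) + (-0.25)·(-0.25) + (1.75)·(1.75)) / 3 = 8.75/3 = 2.9167
  s[A,B] = ((-2.25)·(0.75) + (0.75)·(1.75) + (-0.25)·(1.75) + (1.75)·(-4.25)) / 3 = -8.25/3 = -2.75
  s[B,B] = ((0.75)·(0.75) + (1.75)·(1.75) + (1.75)·(1.75) + (-4.25)·(-4.25)) / 3 = 24.75/3 = 8.25
  Sample standard deviations s_i = √(s[i,i]):
  s(A) = √(2.9167) = 1.7078
  s(B) = √(8.25) = 2.8723

Step 3 — r_{ij} = s_{ij} / (s_i · s_j):
  r[A,A] = 1 (diagonal).
  r[A,B] = -2.75 / (1.7078 · 2.8723) = -2.75 / 4.9054 = -0.5606
  r[B,B] = 1 (diagonal).

R is symmetric with unit diagonal. Assembling:

R = [[1, -0.5606],
 [-0.5606, 1]]


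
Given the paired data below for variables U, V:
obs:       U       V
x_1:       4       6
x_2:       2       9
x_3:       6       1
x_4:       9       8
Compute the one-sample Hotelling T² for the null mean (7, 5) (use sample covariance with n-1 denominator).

Step 1 — sample mean vector:
  mean(U) = (4 + 2 + 6 + 9) / 4 = 21/4 = 5.25
  mean(V) = (6 + 9 + 1 + 8) / 4 = 24/4 = 6
  x̄ = (5.25, 6),  deviation x̄ - mu_0 = (5.25, 6) - (7, 5) = (-1.75, 1).

Step 2 — sample covariance matrix, S[i,j] = (1/(n-1)) · Σ_k (x_{k,i} - mean_i) · (x_{k,j} - mean_j), divisor n-1 = 3:
  S[U,U] = ((-1.25)·(-1.25) + (-3.25)·(-3.25) + (0.75)·(0.75) + (3.75)·(3.75)) / 3 = 26.75/3 = 8.9167
  S[U,V] = ((-1.25)·(0) + (-3.25)·(3) + (0.75)·(-5) + (3.75)·(2)) / 3 = -6/3 = -2
  S[V,V] = ((0)·(0) + (3)·(3) + (-5)·(-5) + (2)·(2)) / 3 = 38/3 = 12.6667
  S = [[8.9167, -2],
 [-2, 12.6667]].

Step 3 — invert S. det(S) = 8.9167·12.6667 - (-2)² = 108.9444.
  S^{-1} = (1/det) · [[d, -b], [-b, a]] = [[0.1163, 0.0184],
 [0.0184, 0.0818]].

Step 4 — quadratic form (x̄ - mu_0)^T · S^{-1} · (x̄ - mu_0):
  S^{-1} · (x̄ - mu_0) = (-0.1851, 0.0497),
  (x̄ - mu_0)^T · [...] = (-1.75)·(-0.1851) + (1)·(0.0497) = 0.3737.

Step 5 — scale by n: T² = 4 · 0.3737 = 1.4946.

T² ≈ 1.4946


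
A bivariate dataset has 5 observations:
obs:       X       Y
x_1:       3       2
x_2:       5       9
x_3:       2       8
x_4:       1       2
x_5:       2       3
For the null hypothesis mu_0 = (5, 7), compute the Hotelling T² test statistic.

Step 1 — sample mean vector:
  mean(X) = (3 + 5 + 2 + 1 + 2) / 5 = 13/5 = 2.6
  mean(Y) = (2 + 9 + 8 + 2 + 3) / 5 = 24/5 = 4.8
  x̄ = (2.6, 4.8),  deviation x̄ - mu_0 = (2.6, 4.8) - (5, 7) = (-2.4, -2.2).

Step 2 — sample covariance matrix, S[i,j] = (1/(n-1)) · Σ_k (x_{k,i} - mean_i) · (x_{k,j} - mean_j), divisor n-1 = 4:
  S[X,X] = ((0.4)·(0.4) + (2.4)·(2.4) + (-0.6)·(-0.6) + (-1.6)·(-1.6) + (-0.6)·(-0.6)) / 4 = 9.2/4 = 2.3
  S[X,Y] = ((0.4)·(-2.8) + (2.4)·(4.2) + (-0.6)·(3.2) + (-1.6)·(-2.8) + (-0.6)·(-1.8)) / 4 = 12.6/4 = 3.15
  S[Y,Y] = ((-2.8)·(-2.8) + (4.2)·(4.2) + (3.2)·(3.2) + (-2.8)·(-2.8) + (-1.8)·(-1.8)) / 4 = 46.8/4 = 11.7
  S = [[2.3, 3.15],
 [3.15, 11.7]].

Step 3 — invert S. det(S) = 2.3·11.7 - (3.15)² = 16.9875.
  S^{-1} = (1/det) · [[d, -b], [-b, a]] = [[0.6887, -0.1854],
 [-0.1854, 0.1354]].

Step 4 — quadratic form (x̄ - mu_0)^T · S^{-1} · (x̄ - mu_0):
  S^{-1} · (x̄ - mu_0) = (-1.245, 0.1472),
  (x̄ - mu_0)^T · [...] = (-2.4)·(-1.245) + (-2.2)·(0.1472) = 2.6643.

Step 5 — scale by n: T² = 5 · 2.6643 = 13.3216.

T² ≈ 13.3216
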